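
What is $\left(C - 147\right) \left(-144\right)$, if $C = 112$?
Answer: $5040$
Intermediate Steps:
$\left(C - 147\right) \left(-144\right) = \left(112 - 147\right) \left(-144\right) = \left(-35\right) \left(-144\right) = 5040$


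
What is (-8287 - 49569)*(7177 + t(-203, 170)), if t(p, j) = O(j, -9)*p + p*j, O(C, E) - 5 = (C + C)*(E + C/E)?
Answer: -987537584128/9 ≈ -1.0973e+11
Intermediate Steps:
O(C, E) = 5 + 2*C*(E + C/E) (O(C, E) = 5 + (C + C)*(E + C/E) = 5 + (2*C)*(E + C/E) = 5 + 2*C*(E + C/E))
t(p, j) = j*p + p*(5 - 18*j - 2*j²/9) (t(p, j) = (5 + 2*j*(-9) + 2*j²/(-9))*p + p*j = (5 - 18*j + 2*j²*(-⅑))*p + j*p = (5 - 18*j - 2*j²/9)*p + j*p = p*(5 - 18*j - 2*j²/9) + j*p = j*p + p*(5 - 18*j - 2*j²/9))
(-8287 - 49569)*(7177 + t(-203, 170)) = (-8287 - 49569)*(7177 + (⅑)*(-203)*(45 - 153*170 - 2*170²)) = -57856*(7177 + (⅑)*(-203)*(45 - 26010 - 2*28900)) = -57856*(7177 + (⅑)*(-203)*(45 - 26010 - 57800)) = -57856*(7177 + (⅑)*(-203)*(-83765)) = -57856*(7177 + 17004295/9) = -57856*17068888/9 = -987537584128/9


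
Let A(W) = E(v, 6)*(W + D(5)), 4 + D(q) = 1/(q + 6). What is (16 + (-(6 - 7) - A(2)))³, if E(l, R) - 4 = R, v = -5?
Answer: 62570773/1331 ≈ 47010.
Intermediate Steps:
D(q) = -4 + 1/(6 + q) (D(q) = -4 + 1/(q + 6) = -4 + 1/(6 + q))
E(l, R) = 4 + R
A(W) = -430/11 + 10*W (A(W) = (4 + 6)*(W + (-23 - 4*5)/(6 + 5)) = 10*(W + (-23 - 20)/11) = 10*(W + (1/11)*(-43)) = 10*(W - 43/11) = 10*(-43/11 + W) = -430/11 + 10*W)
(16 + (-(6 - 7) - A(2)))³ = (16 + (-(6 - 7) - (-430/11 + 10*2)))³ = (16 + (-1*(-1) - (-430/11 + 20)))³ = (16 + (1 - 1*(-210/11)))³ = (16 + (1 + 210/11))³ = (16 + 221/11)³ = (397/11)³ = 62570773/1331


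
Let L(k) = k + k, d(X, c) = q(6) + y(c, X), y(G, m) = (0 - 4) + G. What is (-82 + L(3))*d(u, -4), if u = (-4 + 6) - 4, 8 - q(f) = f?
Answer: 456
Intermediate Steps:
y(G, m) = -4 + G
q(f) = 8 - f
u = -2 (u = 2 - 4 = -2)
d(X, c) = -2 + c (d(X, c) = (8 - 1*6) + (-4 + c) = (8 - 6) + (-4 + c) = 2 + (-4 + c) = -2 + c)
L(k) = 2*k
(-82 + L(3))*d(u, -4) = (-82 + 2*3)*(-2 - 4) = (-82 + 6)*(-6) = -76*(-6) = 456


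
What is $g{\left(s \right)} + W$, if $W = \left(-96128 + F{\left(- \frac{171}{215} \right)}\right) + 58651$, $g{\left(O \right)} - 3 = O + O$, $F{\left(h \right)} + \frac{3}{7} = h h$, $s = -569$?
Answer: $- \frac{12493811888}{323575} \approx -38612.0$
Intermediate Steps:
$F{\left(h \right)} = - \frac{3}{7} + h^{2}$ ($F{\left(h \right)} = - \frac{3}{7} + h h = - \frac{3}{7} + h^{2}$)
$g{\left(O \right)} = 3 + 2 O$ ($g{\left(O \right)} = 3 + \left(O + O\right) = 3 + 2 O$)
$W = - \frac{12126554263}{323575}$ ($W = \left(-96128 - \left(\frac{3}{7} - \left(- \frac{171}{215}\right)^{2}\right)\right) + 58651 = \left(-96128 + \left(- \frac{3}{7} + \frac{29241}{46225}\right)\right) + 58651 = \left(-96128 + \frac{66012}{323575}\right) + 58651 = - \frac{31104551588}{323575} + 58651 = - \frac{12126554263}{323575} \approx -37477.0$)
$g{\left(s \right)} + W = \left(3 + 2 \left(-569\right)\right) - \frac{12126554263}{323575} = \left(3 - 1138\right) - \frac{12126554263}{323575} = -1135 - \frac{12126554263}{323575} = - \frac{12493811888}{323575}$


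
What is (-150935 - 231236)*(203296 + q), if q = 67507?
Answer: -103493053313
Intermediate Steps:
(-150935 - 231236)*(203296 + q) = (-150935 - 231236)*(203296 + 67507) = -382171*270803 = -103493053313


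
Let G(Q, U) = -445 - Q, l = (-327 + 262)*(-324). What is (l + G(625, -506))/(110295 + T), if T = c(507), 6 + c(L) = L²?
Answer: 9995/183669 ≈ 0.054419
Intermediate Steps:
c(L) = -6 + L²
T = 257043 (T = -6 + 507² = -6 + 257049 = 257043)
l = 21060 (l = -65*(-324) = 21060)
(l + G(625, -506))/(110295 + T) = (21060 + (-445 - 1*625))/(110295 + 257043) = (21060 + (-445 - 625))/367338 = (21060 - 1070)*(1/367338) = 19990*(1/367338) = 9995/183669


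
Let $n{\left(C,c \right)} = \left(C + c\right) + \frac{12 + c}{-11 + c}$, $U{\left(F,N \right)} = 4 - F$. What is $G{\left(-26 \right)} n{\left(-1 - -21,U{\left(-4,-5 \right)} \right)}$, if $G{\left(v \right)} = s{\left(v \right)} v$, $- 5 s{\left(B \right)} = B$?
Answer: $- \frac{43264}{15} \approx -2884.3$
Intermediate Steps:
$s{\left(B \right)} = - \frac{B}{5}$
$n{\left(C,c \right)} = C + c + \frac{12 + c}{-11 + c}$ ($n{\left(C,c \right)} = \left(C + c\right) + \frac{12 + c}{-11 + c} = C + c + \frac{12 + c}{-11 + c}$)
$G{\left(v \right)} = - \frac{v^{2}}{5}$ ($G{\left(v \right)} = - \frac{v}{5} v = - \frac{v^{2}}{5}$)
$G{\left(-26 \right)} n{\left(-1 - -21,U{\left(-4,-5 \right)} \right)} = - \frac{\left(-26\right)^{2}}{5} \frac{12 + \left(4 - -4\right)^{2} - 11 \left(-1 - -21\right) - 10 \left(4 - -4\right) + \left(-1 - -21\right) \left(4 - -4\right)}{-11 + \left(4 - -4\right)} = \left(- \frac{1}{5}\right) 676 \frac{12 + \left(4 + 4\right)^{2} - 11 \left(-1 + 21\right) - 10 \left(4 + 4\right) + \left(-1 + 21\right) \left(4 + 4\right)}{-11 + \left(4 + 4\right)} = - \frac{676 \frac{12 + 8^{2} - 220 - 80 + 20 \cdot 8}{-11 + 8}}{5} = - \frac{676 \frac{12 + 64 - 220 - 80 + 160}{-3}}{5} = - \frac{676 \left(\left(- \frac{1}{3}\right) \left(-64\right)\right)}{5} = \left(- \frac{676}{5}\right) \frac{64}{3} = - \frac{43264}{15}$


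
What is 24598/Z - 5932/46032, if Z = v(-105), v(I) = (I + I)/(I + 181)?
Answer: -170745389/19180 ≈ -8902.3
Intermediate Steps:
v(I) = 2*I/(181 + I) (v(I) = (2*I)/(181 + I) = 2*I/(181 + I))
Z = -105/38 (Z = 2*(-105)/(181 - 105) = 2*(-105)/76 = 2*(-105)*(1/76) = -105/38 ≈ -2.7632)
24598/Z - 5932/46032 = 24598/(-105/38) - 5932/46032 = 24598*(-38/105) - 5932*1/46032 = -133532/15 - 1483/11508 = -170745389/19180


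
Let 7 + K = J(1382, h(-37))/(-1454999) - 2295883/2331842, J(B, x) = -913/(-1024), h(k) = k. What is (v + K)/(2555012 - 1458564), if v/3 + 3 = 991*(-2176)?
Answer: -11237940195300906958321/1904670326633360785408 ≈ -5.9002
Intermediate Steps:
v = -6469257 (v = -9 + 3*(991*(-2176)) = -9 + 3*(-2156416) = -9 - 6469248 = -6469257)
J(B, x) = 913/1024 (J(B, x) = -913*(-1/1024) = 913/1024)
K = -13870235645592049/1737127822416896 (K = -7 + ((913/1024)/(-1454999) - 2295883/2331842) = -7 + ((913/1024)*(-1/1454999) - 2295883*1/2331842) = -7 + (-913/1489918976 - 2295883/2331842) = -7 - 1710340888673777/1737127822416896 = -13870235645592049/1737127822416896 ≈ -7.9846)
(v + K)/(2555012 - 1458564) = (-6469257 - 13870235645592049/1737127822416896)/(2555012 - 1458564) = -11237940195300906958321/1737127822416896/1096448 = -11237940195300906958321/1737127822416896*1/1096448 = -11237940195300906958321/1904670326633360785408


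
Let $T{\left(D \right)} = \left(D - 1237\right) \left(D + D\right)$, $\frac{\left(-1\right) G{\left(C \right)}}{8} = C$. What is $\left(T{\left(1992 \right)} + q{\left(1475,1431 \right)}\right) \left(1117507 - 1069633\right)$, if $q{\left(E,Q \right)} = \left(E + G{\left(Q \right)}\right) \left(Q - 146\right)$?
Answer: $-469518749490$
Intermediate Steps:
$G{\left(C \right)} = - 8 C$
$T{\left(D \right)} = 2 D \left(-1237 + D\right)$ ($T{\left(D \right)} = \left(-1237 + D\right) 2 D = 2 D \left(-1237 + D\right)$)
$q{\left(E,Q \right)} = \left(-146 + Q\right) \left(E - 8 Q\right)$ ($q{\left(E,Q \right)} = \left(E - 8 Q\right) \left(Q - 146\right) = \left(E - 8 Q\right) \left(-146 + Q\right) = \left(-146 + Q\right) \left(E - 8 Q\right)$)
$\left(T{\left(1992 \right)} + q{\left(1475,1431 \right)}\right) \left(1117507 - 1069633\right) = \left(2 \cdot 1992 \left(-1237 + 1992\right) + \left(\left(-146\right) 1475 - 8 \cdot 1431^{2} + 1168 \cdot 1431 + 1475 \cdot 1431\right)\right) \left(1117507 - 1069633\right) = \left(2 \cdot 1992 \cdot 755 + \left(-215350 - 16382088 + 1671408 + 2110725\right)\right) 47874 = \left(3007920 + \left(-215350 - 16382088 + 1671408 + 2110725\right)\right) 47874 = \left(3007920 - 12815305\right) 47874 = \left(-9807385\right) 47874 = -469518749490$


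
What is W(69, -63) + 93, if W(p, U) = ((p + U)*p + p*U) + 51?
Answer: -3789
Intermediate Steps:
W(p, U) = 51 + U*p + p*(U + p) (W(p, U) = ((U + p)*p + U*p) + 51 = (p*(U + p) + U*p) + 51 = (U*p + p*(U + p)) + 51 = 51 + U*p + p*(U + p))
W(69, -63) + 93 = (51 + 69**2 + 2*(-63)*69) + 93 = (51 + 4761 - 8694) + 93 = -3882 + 93 = -3789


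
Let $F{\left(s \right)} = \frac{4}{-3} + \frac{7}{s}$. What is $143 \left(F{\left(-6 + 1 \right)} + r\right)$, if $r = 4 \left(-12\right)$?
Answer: $- \frac{108823}{15} \approx -7254.9$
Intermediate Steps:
$r = -48$
$F{\left(s \right)} = - \frac{4}{3} + \frac{7}{s}$ ($F{\left(s \right)} = 4 \left(- \frac{1}{3}\right) + \frac{7}{s} = - \frac{4}{3} + \frac{7}{s}$)
$143 \left(F{\left(-6 + 1 \right)} + r\right) = 143 \left(\left(- \frac{4}{3} + \frac{7}{-6 + 1}\right) - 48\right) = 143 \left(\left(- \frac{4}{3} + \frac{7}{-5}\right) - 48\right) = 143 \left(\left(- \frac{4}{3} + 7 \left(- \frac{1}{5}\right)\right) - 48\right) = 143 \left(\left(- \frac{4}{3} - \frac{7}{5}\right) - 48\right) = 143 \left(- \frac{41}{15} - 48\right) = 143 \left(- \frac{761}{15}\right) = - \frac{108823}{15}$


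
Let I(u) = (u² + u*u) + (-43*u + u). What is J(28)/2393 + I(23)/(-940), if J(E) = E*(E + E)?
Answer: 313441/562355 ≈ 0.55737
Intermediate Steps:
I(u) = -42*u + 2*u² (I(u) = (u² + u²) - 42*u = 2*u² - 42*u = -42*u + 2*u²)
J(E) = 2*E² (J(E) = E*(2*E) = 2*E²)
J(28)/2393 + I(23)/(-940) = (2*28²)/2393 + (2*23*(-21 + 23))/(-940) = (2*784)*(1/2393) + (2*23*2)*(-1/940) = 1568*(1/2393) + 92*(-1/940) = 1568/2393 - 23/235 = 313441/562355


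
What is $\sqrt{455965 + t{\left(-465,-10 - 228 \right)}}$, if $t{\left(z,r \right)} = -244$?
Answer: $\sqrt{455721} \approx 675.07$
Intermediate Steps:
$\sqrt{455965 + t{\left(-465,-10 - 228 \right)}} = \sqrt{455965 - 244} = \sqrt{455721}$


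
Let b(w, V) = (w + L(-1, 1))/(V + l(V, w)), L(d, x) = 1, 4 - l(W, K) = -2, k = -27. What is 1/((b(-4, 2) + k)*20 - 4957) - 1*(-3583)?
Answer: 39445245/11009 ≈ 3583.0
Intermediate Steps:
l(W, K) = 6 (l(W, K) = 4 - 1*(-2) = 4 + 2 = 6)
b(w, V) = (1 + w)/(6 + V) (b(w, V) = (w + 1)/(V + 6) = (1 + w)/(6 + V))
1/((b(-4, 2) + k)*20 - 4957) - 1*(-3583) = 1/(((1 - 4)/(6 + 2) - 27)*20 - 4957) - 1*(-3583) = 1/((-3/8 - 27)*20 - 4957) + 3583 = 1/(-219/8*20 - 4957) + 3583 = 1/(-1095/2 - 4957) + 3583 = 1/(-11009/2) + 3583 = -2/11009 + 3583 = 39445245/11009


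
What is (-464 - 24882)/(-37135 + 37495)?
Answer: -12673/180 ≈ -70.406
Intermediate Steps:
(-464 - 24882)/(-37135 + 37495) = -25346/360 = -25346*1/360 = -12673/180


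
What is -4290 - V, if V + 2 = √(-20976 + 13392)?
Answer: -4288 - 4*I*√474 ≈ -4288.0 - 87.086*I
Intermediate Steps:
V = -2 + 4*I*√474 (V = -2 + √(-20976 + 13392) = -2 + √(-7584) = -2 + 4*I*√474 ≈ -2.0 + 87.086*I)
-4290 - V = -4290 - (-2 + 4*I*√474) = -4290 + (2 - 4*I*√474) = -4288 - 4*I*√474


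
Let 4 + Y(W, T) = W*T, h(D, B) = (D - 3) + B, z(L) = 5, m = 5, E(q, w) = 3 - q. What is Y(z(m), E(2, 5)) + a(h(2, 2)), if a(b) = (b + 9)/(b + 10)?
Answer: 21/11 ≈ 1.9091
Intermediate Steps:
h(D, B) = -3 + B + D (h(D, B) = (-3 + D) + B = -3 + B + D)
Y(W, T) = -4 + T*W (Y(W, T) = -4 + W*T = -4 + T*W)
a(b) = (9 + b)/(10 + b)
Y(z(m), E(2, 5)) + a(h(2, 2)) = (-4 + (3 - 1*2)*5) + (9 + (-3 + 2 + 2))/(10 + (-3 + 2 + 2)) = (-4 + (3 - 2)*5) + (9 + 1)/(10 + 1) = (-4 + 1*5) + 10/11 = (-4 + 5) + (1/11)*10 = 1 + 10/11 = 21/11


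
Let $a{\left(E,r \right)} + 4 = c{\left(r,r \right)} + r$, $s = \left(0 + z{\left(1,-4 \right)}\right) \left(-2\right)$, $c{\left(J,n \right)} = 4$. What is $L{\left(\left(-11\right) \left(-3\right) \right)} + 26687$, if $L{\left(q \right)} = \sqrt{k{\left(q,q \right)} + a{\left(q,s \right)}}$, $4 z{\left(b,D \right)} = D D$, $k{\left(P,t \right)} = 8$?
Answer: $26687$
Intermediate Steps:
$z{\left(b,D \right)} = \frac{D^{2}}{4}$ ($z{\left(b,D \right)} = \frac{D D}{4} = \frac{D^{2}}{4}$)
$s = -8$ ($s = \left(0 + \frac{\left(-4\right)^{2}}{4}\right) \left(-2\right) = \left(0 + \frac{1}{4} \cdot 16\right) \left(-2\right) = \left(0 + 4\right) \left(-2\right) = 4 \left(-2\right) = -8$)
$a{\left(E,r \right)} = r$ ($a{\left(E,r \right)} = -4 + \left(4 + r\right) = r$)
$L{\left(q \right)} = 0$ ($L{\left(q \right)} = \sqrt{8 - 8} = \sqrt{0} = 0$)
$L{\left(\left(-11\right) \left(-3\right) \right)} + 26687 = 0 + 26687 = 26687$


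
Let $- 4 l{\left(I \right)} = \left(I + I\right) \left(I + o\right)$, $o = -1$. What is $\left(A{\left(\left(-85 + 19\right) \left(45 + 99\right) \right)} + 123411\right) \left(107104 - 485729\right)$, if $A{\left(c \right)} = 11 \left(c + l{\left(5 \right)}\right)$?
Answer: $-7101869125$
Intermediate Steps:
$l{\left(I \right)} = - \frac{I \left(-1 + I\right)}{2}$ ($l{\left(I \right)} = - \frac{\left(I + I\right) \left(I - 1\right)}{4} = - \frac{2 I \left(-1 + I\right)}{4} = - \frac{I \left(-1 + I\right)}{2}$)
$A{\left(c \right)} = -110 + 11 c$ ($A{\left(c \right)} = 11 \left(c + \frac{1}{2} \cdot 5 \left(1 - 5\right)\right) = 11 \left(c + \frac{1}{2} \cdot 5 \left(-4\right)\right) = 11 \left(c - 10\right) = 11 \left(-10 + c\right) = -110 + 11 c$)
$\left(A{\left(\left(-85 + 19\right) \left(45 + 99\right) \right)} + 123411\right) \left(107104 - 485729\right) = \left(\left(-110 + 11 \left(-85 + 19\right) \left(45 + 99\right)\right) + 123411\right) \left(107104 - 485729\right) = \left(\left(-110 + 11 \left(\left(-66\right) 144\right)\right) + 123411\right) \left(-378625\right) = \left(\left(-110 + 11 \left(-9504\right)\right) + 123411\right) \left(-378625\right) = \left(\left(-110 - 104544\right) + 123411\right) \left(-378625\right) = \left(-104654 + 123411\right) \left(-378625\right) = 18757 \left(-378625\right) = -7101869125$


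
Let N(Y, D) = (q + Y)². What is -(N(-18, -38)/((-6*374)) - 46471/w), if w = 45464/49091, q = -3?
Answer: 426606240809/8501768 ≈ 50179.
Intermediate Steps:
N(Y, D) = (-3 + Y)²
w = 45464/49091 (w = 45464*(1/49091) = 45464/49091 ≈ 0.92612)
-(N(-18, -38)/((-6*374)) - 46471/w) = -((-3 - 18)²/((-6*374)) - 46471/45464/49091) = -((-21)²/(-2244) - 46471*49091/45464) = -(441*(-1/2244) - 2281307861/45464) = -(-147/748 - 2281307861/45464) = -1*(-426606240809/8501768) = 426606240809/8501768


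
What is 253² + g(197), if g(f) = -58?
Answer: 63951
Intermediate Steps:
253² + g(197) = 253² - 58 = 64009 - 58 = 63951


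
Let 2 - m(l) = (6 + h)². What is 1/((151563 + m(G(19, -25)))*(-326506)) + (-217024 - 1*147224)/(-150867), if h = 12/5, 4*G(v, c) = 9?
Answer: 50047516981015277/20729060267834158 ≈ 2.4144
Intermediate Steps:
G(v, c) = 9/4 (G(v, c) = (¼)*9 = 9/4)
h = 12/5 (h = 12*(⅕) = 12/5 ≈ 2.4000)
m(l) = -1714/25 (m(l) = 2 - (6 + 12/5)² = 2 - (42/5)² = 2 - 1*1764/25 = 2 - 1764/25 = -1714/25)
1/((151563 + m(G(19, -25)))*(-326506)) + (-217024 - 1*147224)/(-150867) = 1/((151563 - 1714/25)*(-326506)) + (-217024 - 1*147224)/(-150867) = -1/326506/(3787361/25) + (-217024 - 147224)*(-1/150867) = (25/3787361)*(-1/326506) - 364248*(-1/150867) = -25/1236596090666 + 40472/16763 = 50047516981015277/20729060267834158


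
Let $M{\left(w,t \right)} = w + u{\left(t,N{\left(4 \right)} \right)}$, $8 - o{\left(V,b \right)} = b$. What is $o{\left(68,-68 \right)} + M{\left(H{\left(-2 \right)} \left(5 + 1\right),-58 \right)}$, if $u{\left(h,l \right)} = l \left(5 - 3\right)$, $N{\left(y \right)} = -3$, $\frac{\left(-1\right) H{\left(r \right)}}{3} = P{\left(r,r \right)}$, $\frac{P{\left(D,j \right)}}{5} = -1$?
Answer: $160$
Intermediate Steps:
$P{\left(D,j \right)} = -5$ ($P{\left(D,j \right)} = 5 \left(-1\right) = -5$)
$H{\left(r \right)} = 15$ ($H{\left(r \right)} = \left(-3\right) \left(-5\right) = 15$)
$u{\left(h,l \right)} = 2 l$ ($u{\left(h,l \right)} = l 2 = 2 l$)
$o{\left(V,b \right)} = 8 - b$
$M{\left(w,t \right)} = -6 + w$ ($M{\left(w,t \right)} = w + 2 \left(-3\right) = w - 6 = -6 + w$)
$o{\left(68,-68 \right)} + M{\left(H{\left(-2 \right)} \left(5 + 1\right),-58 \right)} = \left(8 - -68\right) - \left(6 - 15 \left(5 + 1\right)\right) = \left(8 + 68\right) + \left(-6 + 15 \cdot 6\right) = 76 + \left(-6 + 90\right) = 76 + 84 = 160$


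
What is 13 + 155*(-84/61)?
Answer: -12227/61 ≈ -200.44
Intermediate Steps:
13 + 155*(-84/61) = 13 - 13020/61 = -12227/61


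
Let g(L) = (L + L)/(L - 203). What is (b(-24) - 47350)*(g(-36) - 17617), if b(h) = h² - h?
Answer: 196835779250/239 ≈ 8.2358e+8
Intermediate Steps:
g(L) = 2*L/(-203 + L) (g(L) = (2*L)/(-203 + L) = 2*L/(-203 + L))
(b(-24) - 47350)*(g(-36) - 17617) = (-24*(-1 - 24) - 47350)*(2*(-36)/(-203 - 36) - 17617) = (-24*(-25) - 47350)*(2*(-36)/(-239) - 17617) = (600 - 47350)*(2*(-36)*(-1/239) - 17617) = -46750*(72/239 - 17617) = -46750*(-4210391/239) = 196835779250/239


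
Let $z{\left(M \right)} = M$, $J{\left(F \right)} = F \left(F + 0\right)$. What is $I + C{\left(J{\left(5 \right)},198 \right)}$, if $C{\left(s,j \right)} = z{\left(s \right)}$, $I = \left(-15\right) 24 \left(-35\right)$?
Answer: $12625$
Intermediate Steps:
$J{\left(F \right)} = F^{2}$ ($J{\left(F \right)} = F F = F^{2}$)
$I = 12600$ ($I = \left(-360\right) \left(-35\right) = 12600$)
$C{\left(s,j \right)} = s$
$I + C{\left(J{\left(5 \right)},198 \right)} = 12600 + 5^{2} = 12600 + 25 = 12625$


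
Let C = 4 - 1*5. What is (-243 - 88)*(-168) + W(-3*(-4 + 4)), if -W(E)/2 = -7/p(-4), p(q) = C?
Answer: 55594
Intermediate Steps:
C = -1 (C = 4 - 5 = -1)
p(q) = -1
W(E) = -14 (W(E) = -(-14)/(-1) = -(-14)*(-1) = -2*7 = -14)
(-243 - 88)*(-168) + W(-3*(-4 + 4)) = (-243 - 88)*(-168) - 14 = -331*(-168) - 14 = 55608 - 14 = 55594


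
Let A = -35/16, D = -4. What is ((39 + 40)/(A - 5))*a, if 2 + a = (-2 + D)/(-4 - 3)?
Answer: 10112/805 ≈ 12.561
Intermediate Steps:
A = -35/16 (A = -35*1/16 = -35/16 ≈ -2.1875)
a = -8/7 (a = -2 + (-2 - 4)/(-4 - 3) = -2 - 6/(-7) = -2 - 6*(-⅐) = -2 + 6/7 = -8/7 ≈ -1.1429)
((39 + 40)/(A - 5))*a = ((39 + 40)/(-35/16 - 5))*(-8/7) = (79/(-115/16))*(-8/7) = (79*(-16/115))*(-8/7) = -1264/115*(-8/7) = 10112/805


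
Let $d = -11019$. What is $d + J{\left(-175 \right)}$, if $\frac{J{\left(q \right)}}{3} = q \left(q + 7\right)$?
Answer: $77181$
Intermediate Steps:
$J{\left(q \right)} = 3 q \left(7 + q\right)$ ($J{\left(q \right)} = 3 q \left(q + 7\right) = 3 q \left(7 + q\right)$)
$d + J{\left(-175 \right)} = -11019 + 3 \left(-175\right) \left(7 - 175\right) = -11019 + 3 \left(-175\right) \left(-168\right) = -11019 + 88200 = 77181$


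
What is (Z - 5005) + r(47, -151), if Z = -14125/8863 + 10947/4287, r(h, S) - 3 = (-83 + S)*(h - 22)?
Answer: -137430886942/12665227 ≈ -10851.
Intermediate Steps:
r(h, S) = 3 + (-83 + S)*(-22 + h) (r(h, S) = 3 + (-83 + S)*(h - 22) = 3 + (-83 + S)*(-22 + h))
Z = 12156462/12665227 (Z = -14125*1/8863 + 10947*(1/4287) = -14125/8863 + 3649/1429 = 12156462/12665227 ≈ 0.95983)
(Z - 5005) + r(47, -151) = (12156462/12665227 - 5005) + (1829 - 83*47 - 22*(-151) - 151*47) = -63377304673/12665227 + (1829 - 3901 + 3322 - 7097) = -63377304673/12665227 - 5847 = -137430886942/12665227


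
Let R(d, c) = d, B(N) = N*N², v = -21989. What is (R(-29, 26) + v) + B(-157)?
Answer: -3891911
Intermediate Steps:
B(N) = N³
(R(-29, 26) + v) + B(-157) = (-29 - 21989) + (-157)³ = -22018 - 3869893 = -3891911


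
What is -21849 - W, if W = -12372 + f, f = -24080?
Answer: 14603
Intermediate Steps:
W = -36452 (W = -12372 - 24080 = -36452)
-21849 - W = -21849 - 1*(-36452) = -21849 + 36452 = 14603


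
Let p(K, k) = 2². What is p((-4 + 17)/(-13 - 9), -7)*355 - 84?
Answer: 1336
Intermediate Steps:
p(K, k) = 4
p((-4 + 17)/(-13 - 9), -7)*355 - 84 = 4*355 - 84 = 1420 - 84 = 1336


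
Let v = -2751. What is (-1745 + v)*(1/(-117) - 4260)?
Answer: 2240900816/117 ≈ 1.9153e+7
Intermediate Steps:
(-1745 + v)*(1/(-117) - 4260) = (-1745 - 2751)*(1/(-117) - 4260) = -4496*(-1/117 - 4260) = -4496*(-498421/117) = 2240900816/117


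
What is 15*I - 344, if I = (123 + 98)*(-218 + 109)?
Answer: -361679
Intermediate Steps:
I = -24089 (I = 221*(-109) = -24089)
15*I - 344 = 15*(-24089) - 344 = -361335 - 344 = -361679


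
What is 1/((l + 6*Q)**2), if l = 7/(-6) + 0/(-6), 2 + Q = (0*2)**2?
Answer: 36/6241 ≈ 0.0057683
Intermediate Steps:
Q = -2 (Q = -2 + (0*2)**2 = -2 + 0**2 = -2 + 0 = -2)
l = -7/6 (l = 7*(-1/6) + 0*(-1/6) = -7/6 + 0 = -7/6 ≈ -1.1667)
1/((l + 6*Q)**2) = 1/((-7/6 + 6*(-2))**2) = 1/((-7/6 - 12)**2) = 1/((-79/6)**2) = 1/(6241/36) = 36/6241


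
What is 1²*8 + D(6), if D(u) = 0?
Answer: 8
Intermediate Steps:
1²*8 + D(6) = 1²*8 + 0 = 1*8 + 0 = 8 + 0 = 8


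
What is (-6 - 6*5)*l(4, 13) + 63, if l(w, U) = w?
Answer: -81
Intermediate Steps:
(-6 - 6*5)*l(4, 13) + 63 = (-6 - 6*5)*4 + 63 = (-6 - 30)*4 + 63 = -36*4 + 63 = -144 + 63 = -81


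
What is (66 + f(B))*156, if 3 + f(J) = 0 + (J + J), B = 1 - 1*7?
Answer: 7956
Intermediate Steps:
B = -6 (B = 1 - 7 = -6)
f(J) = -3 + 2*J (f(J) = -3 + (0 + (J + J)) = -3 + (0 + 2*J) = -3 + 2*J)
(66 + f(B))*156 = (66 + (-3 + 2*(-6)))*156 = (66 + (-3 - 12))*156 = (66 - 15)*156 = 51*156 = 7956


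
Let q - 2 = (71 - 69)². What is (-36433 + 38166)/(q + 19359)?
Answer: 1733/19365 ≈ 0.089491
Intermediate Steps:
q = 6 (q = 2 + (71 - 69)² = 2 + 2² = 2 + 4 = 6)
(-36433 + 38166)/(q + 19359) = (-36433 + 38166)/(6 + 19359) = 1733/19365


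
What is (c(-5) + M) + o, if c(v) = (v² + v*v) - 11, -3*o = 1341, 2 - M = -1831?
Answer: 1425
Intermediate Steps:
M = 1833 (M = 2 - 1*(-1831) = 2 + 1831 = 1833)
o = -447 (o = -⅓*1341 = -447)
c(v) = -11 + 2*v² (c(v) = (v² + v²) - 11 = 2*v² - 11 = -11 + 2*v²)
(c(-5) + M) + o = ((-11 + 2*(-5)²) + 1833) - 447 = ((-11 + 2*25) + 1833) - 447 = ((-11 + 50) + 1833) - 447 = (39 + 1833) - 447 = 1872 - 447 = 1425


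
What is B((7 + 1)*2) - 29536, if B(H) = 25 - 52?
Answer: -29563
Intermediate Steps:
B(H) = -27
B((7 + 1)*2) - 29536 = -27 - 29536 = -29563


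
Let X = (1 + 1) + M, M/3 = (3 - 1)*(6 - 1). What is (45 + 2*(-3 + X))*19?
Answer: 1957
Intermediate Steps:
M = 30 (M = 3*((3 - 1)*(6 - 1)) = 3*(2*5) = 3*10 = 30)
X = 32 (X = (1 + 1) + 30 = 2 + 30 = 32)
(45 + 2*(-3 + X))*19 = (45 + 2*(-3 + 32))*19 = (45 + 2*29)*19 = (45 + 58)*19 = 103*19 = 1957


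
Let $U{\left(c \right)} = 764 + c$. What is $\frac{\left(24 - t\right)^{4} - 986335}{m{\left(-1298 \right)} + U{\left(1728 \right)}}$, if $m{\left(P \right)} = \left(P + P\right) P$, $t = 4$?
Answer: $- \frac{165267}{674420} \approx -0.24505$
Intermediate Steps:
$m{\left(P \right)} = 2 P^{2}$ ($m{\left(P \right)} = 2 P P = 2 P^{2}$)
$\frac{\left(24 - t\right)^{4} - 986335}{m{\left(-1298 \right)} + U{\left(1728 \right)}} = \frac{\left(24 - 4\right)^{4} - 986335}{2 \left(-1298\right)^{2} + \left(764 + 1728\right)} = \frac{\left(24 - 4\right)^{4} - 986335}{2 \cdot 1684804 + 2492} = \frac{20^{4} - 986335}{3369608 + 2492} = \frac{160000 - 986335}{3372100} = \left(-826335\right) \frac{1}{3372100} = - \frac{165267}{674420}$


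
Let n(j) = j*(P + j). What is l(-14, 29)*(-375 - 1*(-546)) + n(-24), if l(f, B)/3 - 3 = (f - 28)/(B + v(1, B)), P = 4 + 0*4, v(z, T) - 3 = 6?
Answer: 1452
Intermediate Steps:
v(z, T) = 9 (v(z, T) = 3 + 6 = 9)
P = 4 (P = 4 + 0 = 4)
l(f, B) = 9 + 3*(-28 + f)/(9 + B) (l(f, B) = 9 + 3*((f - 28)/(B + 9)) = 9 + 3*((-28 + f)/(9 + B)) = 9 + 3*(-28 + f)/(9 + B))
n(j) = j*(4 + j)
l(-14, 29)*(-375 - 1*(-546)) + n(-24) = (3*(-1 - 14 + 3*29)/(9 + 29))*(-375 - 1*(-546)) - 24*(4 - 24) = (3*(-1 - 14 + 87)/38)*(-375 + 546) - 24*(-20) = (3*(1/38)*72)*171 + 480 = (108/19)*171 + 480 = 972 + 480 = 1452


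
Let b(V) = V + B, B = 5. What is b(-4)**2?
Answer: 1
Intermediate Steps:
b(V) = 5 + V (b(V) = V + 5 = 5 + V)
b(-4)**2 = (5 - 4)**2 = 1**2 = 1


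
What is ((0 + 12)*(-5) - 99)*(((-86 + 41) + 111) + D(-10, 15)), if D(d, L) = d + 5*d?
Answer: -954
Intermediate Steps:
D(d, L) = 6*d
((0 + 12)*(-5) - 99)*(((-86 + 41) + 111) + D(-10, 15)) = ((0 + 12)*(-5) - 99)*(((-86 + 41) + 111) + 6*(-10)) = (12*(-5) - 99)*((-45 + 111) - 60) = (-60 - 99)*(66 - 60) = -159*6 = -954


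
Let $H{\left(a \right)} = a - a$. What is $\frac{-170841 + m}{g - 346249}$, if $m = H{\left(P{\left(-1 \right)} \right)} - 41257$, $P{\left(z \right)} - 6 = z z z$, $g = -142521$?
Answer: $\frac{106049}{244385} \approx 0.43394$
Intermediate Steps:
$P{\left(z \right)} = 6 + z^{3}$ ($P{\left(z \right)} = 6 + z z z = 6 + z^{2} z = 6 + z^{3}$)
$H{\left(a \right)} = 0$
$m = -41257$ ($m = 0 - 41257 = -41257$)
$\frac{-170841 + m}{g - 346249} = \frac{-170841 - 41257}{-142521 - 346249} = - \frac{212098}{-488770} = \left(-212098\right) \left(- \frac{1}{488770}\right) = \frac{106049}{244385}$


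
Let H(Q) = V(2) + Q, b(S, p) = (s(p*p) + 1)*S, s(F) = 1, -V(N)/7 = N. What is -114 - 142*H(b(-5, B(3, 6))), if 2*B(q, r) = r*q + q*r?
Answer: 3294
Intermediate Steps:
V(N) = -7*N
B(q, r) = q*r (B(q, r) = (r*q + q*r)/2 = (q*r + q*r)/2 = (2*q*r)/2 = q*r)
b(S, p) = 2*S (b(S, p) = (1 + 1)*S = 2*S)
H(Q) = -14 + Q (H(Q) = -7*2 + Q = -14 + Q)
-114 - 142*H(b(-5, B(3, 6))) = -114 - 142*(-14 + 2*(-5)) = -114 - 142*(-14 - 10) = -114 - 142*(-24) = -114 + 3408 = 3294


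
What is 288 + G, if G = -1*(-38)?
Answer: 326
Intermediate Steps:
G = 38
288 + G = 288 + 38 = 326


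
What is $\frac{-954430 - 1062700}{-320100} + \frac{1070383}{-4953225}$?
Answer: $\frac{21441486991}{3523394050} \approx 6.0855$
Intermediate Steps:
$\frac{-954430 - 1062700}{-320100} + \frac{1070383}{-4953225} = \left(-954430 - 1062700\right) \left(- \frac{1}{320100}\right) + 1070383 \left(- \frac{1}{4953225}\right) = \left(-2017130\right) \left(- \frac{1}{320100}\right) - \frac{1070383}{4953225} = \frac{201713}{32010} - \frac{1070383}{4953225} = \frac{21441486991}{3523394050}$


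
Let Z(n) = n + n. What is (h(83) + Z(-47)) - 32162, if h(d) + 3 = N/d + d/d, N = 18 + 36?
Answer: -2677360/83 ≈ -32257.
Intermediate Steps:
Z(n) = 2*n
N = 54
h(d) = -2 + 54/d (h(d) = -3 + (54/d + d/d) = -3 + (54/d + 1) = -3 + (1 + 54/d) = -2 + 54/d)
(h(83) + Z(-47)) - 32162 = ((-2 + 54/83) + 2*(-47)) - 32162 = ((-2 + 54*(1/83)) - 94) - 32162 = ((-2 + 54/83) - 94) - 32162 = (-112/83 - 94) - 32162 = -7914/83 - 32162 = -2677360/83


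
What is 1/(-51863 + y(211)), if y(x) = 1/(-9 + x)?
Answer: -202/10476325 ≈ -1.9282e-5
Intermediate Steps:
1/(-51863 + y(211)) = 1/(-51863 + 1/(-9 + 211)) = 1/(-51863 + 1/202) = 1/(-10476325/202) = -202/10476325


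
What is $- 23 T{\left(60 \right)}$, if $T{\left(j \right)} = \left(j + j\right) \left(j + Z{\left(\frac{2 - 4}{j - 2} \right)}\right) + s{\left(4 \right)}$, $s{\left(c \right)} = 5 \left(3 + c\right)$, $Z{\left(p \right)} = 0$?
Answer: $-166405$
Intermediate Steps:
$s{\left(c \right)} = 15 + 5 c$
$T{\left(j \right)} = 35 + 2 j^{2}$ ($T{\left(j \right)} = \left(j + j\right) \left(j + 0\right) + \left(15 + 5 \cdot 4\right) = 2 j j + \left(15 + 20\right) = 2 j^{2} + 35 = 35 + 2 j^{2}$)
$- 23 T{\left(60 \right)} = - 23 \left(35 + 2 \cdot 60^{2}\right) = - 23 \left(35 + 2 \cdot 3600\right) = - 23 \left(35 + 7200\right) = \left(-23\right) 7235 = -166405$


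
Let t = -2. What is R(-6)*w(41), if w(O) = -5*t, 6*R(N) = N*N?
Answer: 60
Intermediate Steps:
R(N) = N²/6 (R(N) = (N*N)/6 = N²/6)
w(O) = 10 (w(O) = -5*(-2) = 10)
R(-6)*w(41) = ((⅙)*(-6)²)*10 = ((⅙)*36)*10 = 6*10 = 60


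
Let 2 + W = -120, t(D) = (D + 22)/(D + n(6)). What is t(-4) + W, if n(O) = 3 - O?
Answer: -872/7 ≈ -124.57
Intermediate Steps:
t(D) = (22 + D)/(-3 + D) (t(D) = (D + 22)/(D + (3 - 1*6)) = (22 + D)/(D + (3 - 6)) = (22 + D)/(D - 3) = (22 + D)/(-3 + D))
W = -122 (W = -2 - 120 = -122)
t(-4) + W = (22 - 4)/(-3 - 4) - 122 = 18/(-7) - 122 = -⅐*18 - 122 = -18/7 - 122 = -872/7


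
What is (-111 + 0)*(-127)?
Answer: 14097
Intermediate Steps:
(-111 + 0)*(-127) = -111*(-127) = 14097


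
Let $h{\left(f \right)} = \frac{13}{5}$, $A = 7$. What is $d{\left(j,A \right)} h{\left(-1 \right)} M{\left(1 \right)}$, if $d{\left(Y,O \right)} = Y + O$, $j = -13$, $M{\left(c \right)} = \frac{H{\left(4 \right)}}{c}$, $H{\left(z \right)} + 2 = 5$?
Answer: $- \frac{234}{5} \approx -46.8$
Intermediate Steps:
$h{\left(f \right)} = \frac{13}{5}$ ($h{\left(f \right)} = 13 \cdot \frac{1}{5} = \frac{13}{5}$)
$H{\left(z \right)} = 3$ ($H{\left(z \right)} = -2 + 5 = 3$)
$M{\left(c \right)} = \frac{3}{c}$
$d{\left(Y,O \right)} = O + Y$
$d{\left(j,A \right)} h{\left(-1 \right)} M{\left(1 \right)} = \left(7 - 13\right) \frac{13}{5} \cdot \frac{3}{1} = \left(-6\right) \frac{13}{5} \cdot 3 \cdot 1 = \left(- \frac{78}{5}\right) 3 = - \frac{234}{5}$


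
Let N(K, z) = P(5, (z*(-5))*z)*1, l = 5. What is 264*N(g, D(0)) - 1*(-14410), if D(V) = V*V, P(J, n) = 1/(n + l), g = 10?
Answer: 72314/5 ≈ 14463.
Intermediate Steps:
P(J, n) = 1/(5 + n) (P(J, n) = 1/(n + 5) = 1/(5 + n))
D(V) = V²
N(K, z) = 1/(5 - 5*z²) (N(K, z) = 1/(5 + (z*(-5))*z) = 1/(5 + (-5*z)*z) = 1/(5 - 5*z²))
264*N(g, D(0)) - 1*(-14410) = 264*(-1/(-5 + 5*(0²)²)) - 1*(-14410) = 264*(-1/(-5 + 5*0²)) + 14410 = 264*(-1/(-5 + 5*0)) + 14410 = 264*(-1/(-5 + 0)) + 14410 = 264*(-1/(-5)) + 14410 = 264*(-1*(-⅕)) + 14410 = 264*(⅕) + 14410 = 264/5 + 14410 = 72314/5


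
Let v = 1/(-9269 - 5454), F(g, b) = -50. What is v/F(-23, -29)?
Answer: 1/736150 ≈ 1.3584e-6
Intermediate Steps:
v = -1/14723 (v = 1/(-14723) = -1/14723 ≈ -6.7921e-5)
v/F(-23, -29) = -1/14723/(-50) = -1/14723*(-1/50) = 1/736150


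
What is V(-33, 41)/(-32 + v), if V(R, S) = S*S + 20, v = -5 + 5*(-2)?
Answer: -1701/47 ≈ -36.191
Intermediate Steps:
v = -15 (v = -5 - 10 = -15)
V(R, S) = 20 + S**2 (V(R, S) = S**2 + 20 = 20 + S**2)
V(-33, 41)/(-32 + v) = (20 + 41**2)/(-32 - 15) = (20 + 1681)/(-47) = 1701*(-1/47) = -1701/47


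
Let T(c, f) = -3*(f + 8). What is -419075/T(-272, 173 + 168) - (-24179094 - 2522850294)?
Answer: 2666740188311/1047 ≈ 2.5470e+9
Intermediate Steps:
T(c, f) = -24 - 3*f (T(c, f) = -3*(8 + f) = -24 - 3*f)
-419075/T(-272, 173 + 168) - (-24179094 - 2522850294) = -419075/(-24 - 3*(173 + 168)) - (-24179094 - 2522850294) = -419075/(-24 - 3*341) - 16482/(1/((78730 - 153067) - 80197)) = -419075/(-24 - 1023) - 16482/(1/(-74337 - 80197)) = -419075/(-1047) - 16482/(1/(-154534)) = -419075*(-1/1047) - 16482/(-1/154534) = 419075/1047 - 16482*(-154534) = 419075/1047 + 2547029388 = 2666740188311/1047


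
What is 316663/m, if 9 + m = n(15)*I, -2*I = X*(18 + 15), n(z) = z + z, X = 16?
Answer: -316663/7929 ≈ -39.937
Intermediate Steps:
n(z) = 2*z
I = -264 (I = -8*(18 + 15) = -8*33 = -½*528 = -264)
m = -7929 (m = -9 + (2*15)*(-264) = -9 + 30*(-264) = -9 - 7920 = -7929)
316663/m = 316663/(-7929) = 316663*(-1/7929) = -316663/7929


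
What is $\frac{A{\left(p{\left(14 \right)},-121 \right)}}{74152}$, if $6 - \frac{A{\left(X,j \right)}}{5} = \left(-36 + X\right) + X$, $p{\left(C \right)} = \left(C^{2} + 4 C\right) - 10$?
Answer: $- \frac{85}{2852} \approx -0.029804$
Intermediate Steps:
$p{\left(C \right)} = -10 + C^{2} + 4 C$ ($p{\left(C \right)} = \left(C^{2} + 4 C\right) - 10 = -10 + C^{2} + 4 C$)
$A{\left(X,j \right)} = 210 - 10 X$ ($A{\left(X,j \right)} = 30 - 5 \left(\left(-36 + X\right) + X\right) = 30 - 5 \left(-36 + 2 X\right) = 30 - \left(-180 + 10 X\right) = 210 - 10 X$)
$\frac{A{\left(p{\left(14 \right)},-121 \right)}}{74152} = \frac{210 - 10 \left(-10 + 14^{2} + 4 \cdot 14\right)}{74152} = \left(210 - 10 \left(-10 + 196 + 56\right)\right) \frac{1}{74152} = \left(210 - 2420\right) \frac{1}{74152} = \left(-2210\right) \frac{1}{74152} = - \frac{85}{2852}$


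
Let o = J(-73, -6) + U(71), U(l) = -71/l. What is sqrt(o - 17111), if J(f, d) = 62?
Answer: 5*I*sqrt(682) ≈ 130.58*I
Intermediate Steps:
o = 61 (o = 62 - 71/71 = 62 - 71*1/71 = 62 - 1 = 61)
sqrt(o - 17111) = sqrt(61 - 17111) = sqrt(-17050) = 5*I*sqrt(682)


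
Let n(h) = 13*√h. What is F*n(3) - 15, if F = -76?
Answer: -15 - 988*√3 ≈ -1726.3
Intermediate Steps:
F*n(3) - 15 = -988*√3 - 15 = -15 - 988*√3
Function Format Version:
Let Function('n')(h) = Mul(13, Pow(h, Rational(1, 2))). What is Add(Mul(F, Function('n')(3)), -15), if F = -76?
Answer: Add(-15, Mul(-988, Pow(3, Rational(1, 2)))) ≈ -1726.3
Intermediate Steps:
Add(Mul(F, Function('n')(3)), -15) = Add(Mul(-76, Mul(13, Pow(3, Rational(1, 2)))), -15) = Add(Mul(-988, Pow(3, Rational(1, 2))), -15) = Add(-15, Mul(-988, Pow(3, Rational(1, 2))))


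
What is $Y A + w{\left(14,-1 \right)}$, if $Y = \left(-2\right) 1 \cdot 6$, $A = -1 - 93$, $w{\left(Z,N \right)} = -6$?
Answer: $1122$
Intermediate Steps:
$A = -94$ ($A = -1 - 93 = -94$)
$Y = -12$ ($Y = \left(-2\right) 6 = -12$)
$Y A + w{\left(14,-1 \right)} = \left(-12\right) \left(-94\right) - 6 = 1128 - 6 = 1122$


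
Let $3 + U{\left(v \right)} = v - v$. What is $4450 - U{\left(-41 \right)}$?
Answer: $4453$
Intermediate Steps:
$U{\left(v \right)} = -3$ ($U{\left(v \right)} = -3 + \left(v - v\right) = -3 + 0 = -3$)
$4450 - U{\left(-41 \right)} = 4450 - -3 = 4450 + 3 = 4453$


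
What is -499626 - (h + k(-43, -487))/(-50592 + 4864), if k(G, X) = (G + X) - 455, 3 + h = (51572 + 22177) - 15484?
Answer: -22846840451/45728 ≈ -4.9962e+5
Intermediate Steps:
h = 58262 (h = -3 + ((51572 + 22177) - 15484) = -3 + (73749 - 15484) = -3 + 58265 = 58262)
k(G, X) = -455 + G + X
-499626 - (h + k(-43, -487))/(-50592 + 4864) = -499626 - (58262 + (-455 - 43 - 487))/(-50592 + 4864) = -499626 - (58262 - 985)/(-45728) = -499626 - 57277*(-1)/45728 = -499626 - 1*(-57277/45728) = -499626 + 57277/45728 = -22846840451/45728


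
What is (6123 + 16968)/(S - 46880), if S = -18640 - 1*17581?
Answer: -23091/83101 ≈ -0.27787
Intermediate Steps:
S = -36221 (S = -18640 - 17581 = -36221)
(6123 + 16968)/(S - 46880) = (6123 + 16968)/(-36221 - 46880) = 23091/(-83101) = 23091*(-1/83101) = -23091/83101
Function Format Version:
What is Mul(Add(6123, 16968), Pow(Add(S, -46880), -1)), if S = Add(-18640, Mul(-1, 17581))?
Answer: Rational(-23091, 83101) ≈ -0.27787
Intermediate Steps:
S = -36221 (S = Add(-18640, -17581) = -36221)
Mul(Add(6123, 16968), Pow(Add(S, -46880), -1)) = Mul(Add(6123, 16968), Pow(Add(-36221, -46880), -1)) = Mul(23091, Pow(-83101, -1)) = Mul(23091, Rational(-1, 83101)) = Rational(-23091, 83101)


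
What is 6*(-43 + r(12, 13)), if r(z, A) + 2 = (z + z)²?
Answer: 3186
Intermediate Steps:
r(z, A) = -2 + 4*z² (r(z, A) = -2 + (z + z)² = -2 + (2*z)² = -2 + 4*z²)
6*(-43 + r(12, 13)) = 6*(-43 + (-2 + 4*12²)) = 6*(-43 + (-2 + 4*144)) = 6*(-43 + (-2 + 576)) = 6*(-43 + 574) = 6*531 = 3186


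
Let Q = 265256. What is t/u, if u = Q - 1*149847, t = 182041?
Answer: 182041/115409 ≈ 1.5774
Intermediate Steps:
u = 115409 (u = 265256 - 1*149847 = 265256 - 149847 = 115409)
t/u = 182041/115409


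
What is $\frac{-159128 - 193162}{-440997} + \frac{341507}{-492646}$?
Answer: $\frac{7650232287}{72418469354} \approx 0.10564$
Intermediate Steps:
$\frac{-159128 - 193162}{-440997} + \frac{341507}{-492646} = \left(-159128 - 193162\right) \left(- \frac{1}{440997}\right) + 341507 \left(- \frac{1}{492646}\right) = \left(-352290\right) \left(- \frac{1}{440997}\right) - \frac{341507}{492646} = \frac{117430}{146999} - \frac{341507}{492646} = \frac{7650232287}{72418469354}$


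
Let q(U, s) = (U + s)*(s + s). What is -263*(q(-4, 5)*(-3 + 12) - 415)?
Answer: 85475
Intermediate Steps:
q(U, s) = 2*s*(U + s) (q(U, s) = (U + s)*(2*s) = 2*s*(U + s))
-263*(q(-4, 5)*(-3 + 12) - 415) = -263*((2*5*(-4 + 5))*(-3 + 12) - 415) = -263*((2*5*1)*9 - 415) = -263*(10*9 - 415) = -263*(90 - 415) = -263*(-325) = 85475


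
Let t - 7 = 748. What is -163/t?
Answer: -163/755 ≈ -0.21589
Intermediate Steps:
t = 755 (t = 7 + 748 = 755)
-163/t = -163/755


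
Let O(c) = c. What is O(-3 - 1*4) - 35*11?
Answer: -392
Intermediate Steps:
O(-3 - 1*4) - 35*11 = (-3 - 1*4) - 35*11 = (-3 - 4) - 385 = -7 - 385 = -392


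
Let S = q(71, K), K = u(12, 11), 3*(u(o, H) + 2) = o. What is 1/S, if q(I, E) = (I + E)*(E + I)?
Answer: 1/5329 ≈ 0.00018765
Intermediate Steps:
u(o, H) = -2 + o/3
K = 2 (K = -2 + (⅓)*12 = -2 + 4 = 2)
q(I, E) = (E + I)² (q(I, E) = (E + I)*(E + I) = (E + I)²)
S = 5329 (S = (2 + 71)² = 73² = 5329)
1/S = 1/5329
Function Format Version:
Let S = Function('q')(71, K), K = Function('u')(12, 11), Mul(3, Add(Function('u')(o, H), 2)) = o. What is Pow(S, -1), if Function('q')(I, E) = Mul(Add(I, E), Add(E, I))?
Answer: Rational(1, 5329) ≈ 0.00018765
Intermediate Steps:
Function('u')(o, H) = Add(-2, Mul(Rational(1, 3), o))
K = 2 (K = Add(-2, Mul(Rational(1, 3), 12)) = Add(-2, 4) = 2)
Function('q')(I, E) = Pow(Add(E, I), 2) (Function('q')(I, E) = Mul(Add(E, I), Add(E, I)) = Pow(Add(E, I), 2))
S = 5329 (S = Pow(Add(2, 71), 2) = Pow(73, 2) = 5329)
Pow(S, -1) = Pow(5329, -1) = Rational(1, 5329)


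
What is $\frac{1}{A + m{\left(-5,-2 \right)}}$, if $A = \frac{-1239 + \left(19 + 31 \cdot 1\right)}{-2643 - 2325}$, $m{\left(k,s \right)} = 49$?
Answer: $\frac{4968}{244621} \approx 0.020309$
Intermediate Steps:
$A = \frac{1189}{4968}$ ($A = \frac{-1239 + \left(19 + 31\right)}{-4968} = \left(-1239 + 50\right) \left(- \frac{1}{4968}\right) = \left(-1189\right) \left(- \frac{1}{4968}\right) = \frac{1189}{4968} \approx 0.23933$)
$\frac{1}{A + m{\left(-5,-2 \right)}} = \frac{1}{\frac{1189}{4968} + 49} = \frac{1}{\frac{244621}{4968}} = \frac{4968}{244621}$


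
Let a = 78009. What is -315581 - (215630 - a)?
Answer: -453202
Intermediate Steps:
-315581 - (215630 - a) = -315581 - (215630 - 1*78009) = -315581 - (215630 - 78009) = -315581 - 1*137621 = -315581 - 137621 = -453202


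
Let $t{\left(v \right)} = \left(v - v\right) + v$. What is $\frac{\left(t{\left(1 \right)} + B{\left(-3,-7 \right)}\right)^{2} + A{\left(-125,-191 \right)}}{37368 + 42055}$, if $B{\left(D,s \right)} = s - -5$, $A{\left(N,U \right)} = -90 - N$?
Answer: $\frac{36}{79423} \approx 0.00045327$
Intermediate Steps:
$t{\left(v \right)} = v$ ($t{\left(v \right)} = 0 + v = v$)
$B{\left(D,s \right)} = 5 + s$ ($B{\left(D,s \right)} = s + 5 = 5 + s$)
$\frac{\left(t{\left(1 \right)} + B{\left(-3,-7 \right)}\right)^{2} + A{\left(-125,-191 \right)}}{37368 + 42055} = \frac{\left(1 + \left(5 - 7\right)\right)^{2} - -35}{37368 + 42055} = \frac{\left(1 - 2\right)^{2} + \left(-90 + 125\right)}{79423} = \left(\left(-1\right)^{2} + 35\right) \frac{1}{79423} = \left(1 + 35\right) \frac{1}{79423} = 36 \cdot \frac{1}{79423} = \frac{36}{79423}$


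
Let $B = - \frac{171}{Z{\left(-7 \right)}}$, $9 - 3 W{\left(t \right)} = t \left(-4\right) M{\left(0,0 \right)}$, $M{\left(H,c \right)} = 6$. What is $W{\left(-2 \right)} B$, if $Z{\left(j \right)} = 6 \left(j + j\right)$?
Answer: $- \frac{741}{28} \approx -26.464$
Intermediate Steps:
$Z{\left(j \right)} = 12 j$ ($Z{\left(j \right)} = 6 \cdot 2 j = 12 j$)
$W{\left(t \right)} = 3 + 8 t$ ($W{\left(t \right)} = 3 - \frac{t \left(-4\right) 6}{3} = 3 - \frac{- 4 t 6}{3} = 3 - \frac{\left(-24\right) t}{3} = 3 + 8 t$)
$B = \frac{57}{28}$ ($B = - \frac{171}{12 \left(-7\right)} = - \frac{171}{-84} = \left(-171\right) \left(- \frac{1}{84}\right) = \frac{57}{28} \approx 2.0357$)
$W{\left(-2 \right)} B = \left(3 + 8 \left(-2\right)\right) \frac{57}{28} = \left(3 - 16\right) \frac{57}{28} = \left(-13\right) \frac{57}{28} = - \frac{741}{28}$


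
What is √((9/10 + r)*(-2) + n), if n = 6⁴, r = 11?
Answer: √31805/5 ≈ 35.668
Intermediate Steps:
n = 1296
√((9/10 + r)*(-2) + n) = √((9/10 + 11)*(-2) + 1296) = √((119/10)*(-2) + 1296) = √(-119/5 + 1296) = √(6361/5) = √31805/5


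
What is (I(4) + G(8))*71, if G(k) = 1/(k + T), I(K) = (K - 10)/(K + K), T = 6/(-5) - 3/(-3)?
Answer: -6887/156 ≈ -44.147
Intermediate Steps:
T = -⅕ (T = 6*(-⅕) - 3*(-⅓) = -6/5 + 1 = -⅕ ≈ -0.20000)
I(K) = (-10 + K)/(2*K) (I(K) = (-10 + K)/((2*K)) = (-10 + K)*(1/(2*K)) = (-10 + K)/(2*K))
G(k) = 1/(-⅕ + k) (G(k) = 1/(k - ⅕) = 1/(-⅕ + k))
(I(4) + G(8))*71 = ((½)*(-10 + 4)/4 + 5/(-1 + 5*8))*71 = ((½)*(¼)*(-6) + 5/(-1 + 40))*71 = (-¾ + 5/39)*71 = -97/156*71 = -6887/156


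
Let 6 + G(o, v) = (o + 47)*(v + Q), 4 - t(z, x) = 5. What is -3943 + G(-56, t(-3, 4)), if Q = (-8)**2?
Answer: -4516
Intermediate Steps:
t(z, x) = -1 (t(z, x) = 4 - 1*5 = 4 - 5 = -1)
Q = 64
G(o, v) = -6 + (47 + o)*(64 + v) (G(o, v) = -6 + (o + 47)*(v + 64) = -6 + (47 + o)*(64 + v))
-3943 + G(-56, t(-3, 4)) = -3943 + (3002 + 47*(-1) + 64*(-56) - 56*(-1)) = -3943 + (3002 - 47 - 3584 + 56) = -3943 - 573 = -4516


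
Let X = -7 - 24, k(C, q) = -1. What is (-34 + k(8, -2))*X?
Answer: 1085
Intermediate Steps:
X = -31
(-34 + k(8, -2))*X = (-34 - 1)*(-31) = -35*(-31) = 1085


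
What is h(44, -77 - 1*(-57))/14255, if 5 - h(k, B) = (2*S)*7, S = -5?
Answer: 15/2851 ≈ 0.0052613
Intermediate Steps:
h(k, B) = 75 (h(k, B) = 5 - 2*(-5)*7 = 5 - (-10)*7 = 5 - 1*(-70) = 5 + 70 = 75)
h(44, -77 - 1*(-57))/14255 = 75/14255 = 75*(1/14255) = 15/2851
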